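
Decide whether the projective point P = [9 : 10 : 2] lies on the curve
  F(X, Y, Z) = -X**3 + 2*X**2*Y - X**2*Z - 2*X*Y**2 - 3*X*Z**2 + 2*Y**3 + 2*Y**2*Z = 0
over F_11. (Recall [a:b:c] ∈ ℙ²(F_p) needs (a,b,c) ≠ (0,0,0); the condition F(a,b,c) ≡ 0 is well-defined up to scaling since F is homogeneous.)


F(9,10,2) ≡ 0 (mod 11); P is on the curve.

Evaluate F(9, 10, 2) term-by-term (mod 11).
  -X**3 ↦ -1·729·1·1 = -729
  2*X**2*Y ↦ 2·81·10·1 = 1620
  -X**2*Z ↦ -1·81·1·2 = -162
  -2*X*Y**2 ↦ -2·9·100·1 = -1800
  -3*X*Z**2 ↦ -3·9·1·4 = -108
  2*Y**3 ↦ 2·1·1000·1 = 2000
  2*Y**2*Z ↦ 2·1·100·2 = 400
Sum: F(9, 10, 2) = (-729) + (1620) + (-162) + (-1800) + (-108) + (2000) + (400) = 1221.
Reducing mod 11: 1221 ≡ 0 (mod 11).
Since F(a, b, c) ≡ 0 (mod 11), P lies on the curve.


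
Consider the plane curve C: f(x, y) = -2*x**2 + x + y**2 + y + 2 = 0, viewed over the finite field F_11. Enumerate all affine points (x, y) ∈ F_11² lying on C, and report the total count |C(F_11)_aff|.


Affine F_11-points: {(0, 4), (0, 6), (3, 1), (3, 9), (6, 4), (6, 6), (7, 3), (7, 7), (8, 5), (9, 5), (10, 3), (10, 7)}; count = 12.

For each of the 121 pairs (x, y) ∈ F_11², evaluate f(x, y) mod 11. Record the zeros.
  x = 0: [0↦2, 1↦4, 2↦8, 3↦3, 4↦0, 5↦10, 6↦0, 7↦3, 8↦8, 9↦4, 10↦2]  zeros at y ∈ {4, 6}
  x = 1: [0↦1, 1↦3, 2↦7, 3↦2, 4↦10, 5↦9, 6↦10, 7↦2, 8↦7, 9↦3, 10↦1]  zeros at y ∈ ∅
  x = 2: [0↦7, 1↦9, 2↦2, 3↦8, 4↦5, 5↦4, 6↦5, 7↦8, 8↦2, 9↦9, 10↦7]  zeros at y ∈ ∅
  x = 3: [0↦9, 1↦0, 2↦4, 3↦10, 4↦7, 5↦6, 6↦7, 7↦10, 8↦4, 9↦0, 10↦9]  zeros at y ∈ {1, 9}
  x = 4: [0↦7, 1↦9, 2↦2, 3↦8, 4↦5, 5↦4, 6↦5, 7↦8, 8↦2, 9↦9, 10↦7]  zeros at y ∈ ∅
  x = 5: [0↦1, 1↦3, 2↦7, 3↦2, 4↦10, 5↦9, 6↦10, 7↦2, 8↦7, 9↦3, 10↦1]  zeros at y ∈ ∅
  x = 6: [0↦2, 1↦4, 2↦8, 3↦3, 4↦0, 5↦10, 6↦0, 7↦3, 8↦8, 9↦4, 10↦2]  zeros at y ∈ {4, 6}
  x = 7: [0↦10, 1↦1, 2↦5, 3↦0, 4↦8, 5↦7, 6↦8, 7↦0, 8↦5, 9↦1, 10↦10]  zeros at y ∈ {3, 7}
  x = 8: [0↦3, 1↦5, 2↦9, 3↦4, 4↦1, 5↦0, 6↦1, 7↦4, 8↦9, 9↦5, 10↦3]  zeros at y ∈ {5}
  x = 9: [0↦3, 1↦5, 2↦9, 3↦4, 4↦1, 5↦0, 6↦1, 7↦4, 8↦9, 9↦5, 10↦3]  zeros at y ∈ {5}
  x = 10: [0↦10, 1↦1, 2↦5, 3↦0, 4↦8, 5↦7, 6↦8, 7↦0, 8↦5, 9↦1, 10↦10]  zeros at y ∈ {3, 7}
Collecting zeros: affine points = {(0, 4), (0, 6), (3, 1), (3, 9), (6, 4), (6, 6), (7, 3), (7, 7), (8, 5), (9, 5), (10, 3), (10, 7)}.
Total count |C(F_11)_aff| = 12.


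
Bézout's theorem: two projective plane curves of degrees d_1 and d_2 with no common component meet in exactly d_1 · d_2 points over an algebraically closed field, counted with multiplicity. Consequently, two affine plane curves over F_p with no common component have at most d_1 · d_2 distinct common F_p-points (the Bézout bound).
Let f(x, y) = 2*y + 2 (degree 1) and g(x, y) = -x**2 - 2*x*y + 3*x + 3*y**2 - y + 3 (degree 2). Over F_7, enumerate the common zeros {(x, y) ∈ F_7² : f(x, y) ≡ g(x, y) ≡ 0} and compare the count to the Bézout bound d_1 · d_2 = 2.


Common zeros: {(0, 6), (5, 6)}; count = 2; Bézout bound = 2.

deg(f) = 1, deg(g) = 2, so Bézout bound = 2.
Scan x ∈ F_7. For each x, list the y ∈ F_7 with f(x, y) ≡ 0 and those with g(x, y) ≡ 0 (mod 7); the common zeros in that column are the intersection.
  x = 0: f ≡ 0 at y ∈ {6}; g ≡ 0 at y ∈ {6}; common: {6}.
  x = 1: f ≡ 0 at y ∈ {6}; g ≡ 0 at y ∈ ∅; common: ∅.
  x = 2: f ≡ 0 at y ∈ {6}; g ≡ 0 at y ∈ {2}; common: ∅.
  x = 3: f ≡ 0 at y ∈ {6}; g ≡ 0 at y ∈ ∅; common: ∅.
  x = 4: f ≡ 0 at y ∈ {6}; g ≡ 0 at y ∈ {1, 2}; common: ∅.
  x = 5: f ≡ 0 at y ∈ {6}; g ≡ 0 at y ∈ {0, 6}; common: {6}.
  x = 6: f ≡ 0 at y ∈ {6}; g ≡ 0 at y ∈ ∅; common: ∅.
Collecting: common zeros = {(0, 6), (5, 6)}, so the count is 2.
Comparison with the Bézout bound: 2 ≤ 2 = deg(f)·deg(g), as expected for curves with no common component (the bound is attained).


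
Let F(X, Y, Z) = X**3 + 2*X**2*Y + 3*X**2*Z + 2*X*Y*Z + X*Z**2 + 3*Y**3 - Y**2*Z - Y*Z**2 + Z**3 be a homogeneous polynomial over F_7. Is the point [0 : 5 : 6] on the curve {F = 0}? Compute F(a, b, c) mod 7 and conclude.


F(0,5,6) ≡ 2 (mod 7); P is NOT on the curve.

Evaluate F(0, 5, 6) term-by-term (mod 7).
  X**3 ↦ 1·0·1·1 = 0
  2*X**2*Y ↦ 2·0·5·1 = 0
  3*X**2*Z ↦ 3·0·1·6 = 0
  2*X*Y*Z ↦ 2·0·5·6 = 0
  X*Z**2 ↦ 1·0·1·36 = 0
  3*Y**3 ↦ 3·1·125·1 = 375
  -Y**2*Z ↦ -1·1·25·6 = -150
  -Y*Z**2 ↦ -1·1·5·36 = -180
  Z**3 ↦ 1·1·1·216 = 216
Sum: F(0, 5, 6) = (0) + (0) + (0) + (0) + (0) + (375) + (-150) + (-180) + (216) = 261.
Reducing mod 7: 261 ≡ 2 (mod 7).
Since F(a, b, c) ≡ 2 ≠ 0 (mod 7), P does NOT lie on the curve.


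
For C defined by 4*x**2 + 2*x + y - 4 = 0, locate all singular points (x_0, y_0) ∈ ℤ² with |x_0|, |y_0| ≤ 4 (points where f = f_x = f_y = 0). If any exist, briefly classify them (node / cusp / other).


No singular points in the scanned grid; C is smooth there.

Compute partial derivatives:
  f_x = 8*x + 2.
  f_y = 1.
f_y = 1 is a nonzero constant, so f_y never vanishes: no point (x, y) can satisfy f = f_x = f_y = 0. In particular no (x, y) ∈ {−4, ..., 4}² is singular; the curve is smooth.


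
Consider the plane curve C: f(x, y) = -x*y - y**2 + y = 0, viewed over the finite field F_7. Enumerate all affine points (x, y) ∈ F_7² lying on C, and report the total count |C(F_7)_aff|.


Affine F_7-points: {(0, 0), (0, 1), (1, 0), (2, 0), (2, 6), (3, 0), (3, 5), (4, 0), (4, 4), (5, 0), (5, 3), (6, 0), (6, 2)}; count = 13.

For each of the 49 pairs (x, y) ∈ F_7², evaluate f(x, y) mod 7. Record the zeros.
  x = 0: [0↦0, 1↦0, 2↦5, 3↦1, 4↦2, 5↦1, 6↦5]  zeros at y ∈ {0, 1}
  x = 1: [0↦0, 1↦6, 2↦3, 3↦5, 4↦5, 5↦3, 6↦6]  zeros at y ∈ {0}
  x = 2: [0↦0, 1↦5, 2↦1, 3↦2, 4↦1, 5↦5, 6↦0]  zeros at y ∈ {0, 6}
  x = 3: [0↦0, 1↦4, 2↦6, 3↦6, 4↦4, 5↦0, 6↦1]  zeros at y ∈ {0, 5}
  x = 4: [0↦0, 1↦3, 2↦4, 3↦3, 4↦0, 5↦2, 6↦2]  zeros at y ∈ {0, 4}
  x = 5: [0↦0, 1↦2, 2↦2, 3↦0, 4↦3, 5↦4, 6↦3]  zeros at y ∈ {0, 3}
  x = 6: [0↦0, 1↦1, 2↦0, 3↦4, 4↦6, 5↦6, 6↦4]  zeros at y ∈ {0, 2}
Collecting zeros: affine points = {(0, 0), (0, 1), (1, 0), (2, 0), (2, 6), (3, 0), (3, 5), (4, 0), (4, 4), (5, 0), (5, 3), (6, 0), (6, 2)}.
Total count |C(F_7)_aff| = 13.


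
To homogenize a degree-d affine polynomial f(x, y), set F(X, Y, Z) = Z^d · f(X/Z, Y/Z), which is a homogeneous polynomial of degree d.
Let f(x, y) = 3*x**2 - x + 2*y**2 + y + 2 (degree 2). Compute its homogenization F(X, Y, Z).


F(X, Y, Z) = 3*X**2 - X*Z + 2*Y**2 + Y*Z + 2*Z**2

deg(f) = 2.
Substitute x = X/Z, y = Y/Z into f, then multiply by Z^2.
  monomial 3·x^2·y^0 ↦ 3·X^2·Y^0·Z^0.
  monomial -1·x^1·y^0 ↦ -1·X^1·Y^0·Z^1.
  monomial 2·x^0·y^2 ↦ 2·X^0·Y^2·Z^0.
  monomial 1·x^0·y^1 ↦ 1·X^0·Y^1·Z^1.
  monomial 2·x^0·y^0 ↦ 2·X^0·Y^0·Z^2.
Collecting: F(X, Y, Z) = 3*X**2 - X*Z + 2*Y**2 + Y*Z + 2*Z**2.


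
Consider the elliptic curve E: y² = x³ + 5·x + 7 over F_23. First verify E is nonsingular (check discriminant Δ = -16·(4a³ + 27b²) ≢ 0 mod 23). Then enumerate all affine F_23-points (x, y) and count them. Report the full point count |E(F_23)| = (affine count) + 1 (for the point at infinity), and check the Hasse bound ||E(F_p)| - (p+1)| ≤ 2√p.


Affine points = {(1, 6), (1, 17), (2, 5), (2, 18), (3, 7), (3, 16), (6, 0), (11, 6), (11, 17), (12, 1), (12, 22), (18, 8), (18, 15), (21, 9), (21, 14), (22, 1), (22, 22)}; affine count = 17; |E(F_23)| = 18.

Discriminant check: Δ ∝ 4a³ + 27b² = 4·5³ + 27·7² = 4·125 + 27·49 ≡ 6 (mod 23). Nonzero ⇒ E is nonsingular.
For each x ∈ F_23, compute rhs = x³ + 5·x + 7 mod 23, then count y ∈ F_23 with y² ≡ rhs.
  x = 0: rhs = 7, matching y values: none (0 points).
  x = 1: rhs = 13, matching y values: 6, 17 (2 points).
  x = 2: rhs = 2, matching y values: 5, 18 (2 points).
  x = 3: rhs = 3, matching y values: 7, 16 (2 points).
  x = 4: rhs = 22, matching y values: none (0 points).
  x = 5: rhs = 19, matching y values: none (0 points).
  x = 6: rhs = 0, matching y values: 0 (1 points).
  x = 7: rhs = 17, matching y values: none (0 points).
  x = 8: rhs = 7, matching y values: none (0 points).
  x = 9: rhs = 22, matching y values: none (0 points).
  x = 10: rhs = 22, matching y values: none (0 points).
  x = 11: rhs = 13, matching y values: 6, 17 (2 points).
  x = 12: rhs = 1, matching y values: 1, 22 (2 points).
  x = 13: rhs = 15, matching y values: none (0 points).
  x = 14: rhs = 15, matching y values: none (0 points).
  x = 15: rhs = 7, matching y values: none (0 points).
  x = 16: rhs = 20, matching y values: none (0 points).
  x = 17: rhs = 14, matching y values: none (0 points).
  x = 18: rhs = 18, matching y values: 8, 15 (2 points).
  x = 19: rhs = 15, matching y values: none (0 points).
  x = 20: rhs = 11, matching y values: none (0 points).
  x = 21: rhs = 12, matching y values: 9, 14 (2 points).
  x = 22: rhs = 1, matching y values: 1, 22 (2 points).
Total affine count: 17.
Full point count |E(F_23)| = 17 + 1 = 18.
Hasse bound: |18 − (23+1)| = |-6| = 6 ≤ 2√23 ≈ 9.5917 ✓.


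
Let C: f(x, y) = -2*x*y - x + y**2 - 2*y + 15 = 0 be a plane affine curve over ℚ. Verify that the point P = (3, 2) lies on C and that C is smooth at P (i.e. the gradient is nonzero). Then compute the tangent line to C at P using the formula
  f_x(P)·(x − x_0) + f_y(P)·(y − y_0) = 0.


Tangent line at P: -5*x - 4*y + 23 = 0.

Step 1: f(3, 2) = 0, so P lies on C.
Step 2: partial derivatives
  f_x(x, y) = -2*y - 1, f_y(x, y) = -2*x + 2*y - 2.
  f_x(P) = -5, f_y(P) = -4 (gradient nonzero, so P is smooth).
Step 3: tangent line at P: -5·(x − 3) + -4·(y − 2) = 0.
Expanding: -5*x - 4*y + 23 = 0.


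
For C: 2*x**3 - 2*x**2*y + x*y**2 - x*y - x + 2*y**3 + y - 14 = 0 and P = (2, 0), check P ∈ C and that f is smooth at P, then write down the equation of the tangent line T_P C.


Tangent line at P: 23*x - 9*y - 46 = 0.

Step 1: f(2, 0) = 0, so P lies on C.
Step 2: partial derivatives
  f_x(x, y) = 6*x**2 - 4*x*y + y**2 - y - 1, f_y(x, y) = -2*x**2 + 2*x*y - x + 6*y**2 + 1.
  f_x(P) = 23, f_y(P) = -9 (gradient nonzero, so P is smooth).
Step 3: tangent line at P: 23·(x − 2) + -9·(y − 0) = 0.
Expanding: 23*x - 9*y - 46 = 0.


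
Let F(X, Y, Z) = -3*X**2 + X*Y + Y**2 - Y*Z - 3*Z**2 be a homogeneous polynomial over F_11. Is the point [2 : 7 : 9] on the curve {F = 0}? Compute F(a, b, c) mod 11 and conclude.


F(2,7,9) ≡ 9 (mod 11); P is NOT on the curve.

Evaluate F(2, 7, 9) term-by-term (mod 11).
  -3*X**2 ↦ -3·4·1·1 = -12
  X*Y ↦ 1·2·7·1 = 14
  Y**2 ↦ 1·1·49·1 = 49
  -Y*Z ↦ -1·1·7·9 = -63
  -3*Z**2 ↦ -3·1·1·81 = -243
Sum: F(2, 7, 9) = (-12) + (14) + (49) + (-63) + (-243) = -255.
Reducing mod 11: -255 ≡ 9 (mod 11).
Since F(a, b, c) ≡ 9 ≠ 0 (mod 11), P does NOT lie on the curve.


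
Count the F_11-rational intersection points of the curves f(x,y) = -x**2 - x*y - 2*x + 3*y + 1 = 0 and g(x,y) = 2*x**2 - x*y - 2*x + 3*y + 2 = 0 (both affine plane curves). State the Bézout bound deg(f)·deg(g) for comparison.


Common zeros: ∅; count = 0; Bézout bound = 4.

deg(f) = 2, deg(g) = 2, so Bézout bound = 4.
Scan x ∈ F_11. For each x, list the y ∈ F_11 with f(x, y) ≡ 0 and those with g(x, y) ≡ 0 (mod 11); the common zeros in that column are the intersection.
  x = 0: f ≡ 0 at y ∈ {7}; g ≡ 0 at y ∈ {3}; common: ∅.
  x = 1: f ≡ 0 at y ∈ {1}; g ≡ 0 at y ∈ {10}; common: ∅.
  x = 2: f ≡ 0 at y ∈ {7}; g ≡ 0 at y ∈ {5}; common: ∅.
  x = 3: f ≡ 0 at y ∈ ∅; g ≡ 0 at y ∈ ∅; common: ∅.
  x = 4: f ≡ 0 at y ∈ {10}; g ≡ 0 at y ∈ {4}; common: ∅.
  x = 5: f ≡ 0 at y ∈ {5}; g ≡ 0 at y ∈ {10}; common: ∅.
  x = 6: f ≡ 0 at y ∈ {10}; g ≡ 0 at y ∈ {6}; common: ∅.
  x = 7: f ≡ 0 at y ∈ {1}; g ≡ 0 at y ∈ {5}; common: ∅.
  x = 8: f ≡ 0 at y ∈ {4}; g ≡ 0 at y ∈ {3}; common: ∅.
  x = 9: f ≡ 0 at y ∈ {2}; g ≡ 0 at y ∈ {6}; common: ∅.
  x = 10: f ≡ 0 at y ∈ {5}; g ≡ 0 at y ∈ {4}; common: ∅.
Collecting: common zeros = ∅, so the count is 0.
Comparison with the Bézout bound: 0 ≤ 4 = deg(f)·deg(g), as expected for curves with no common component (the affine F_11-count falls short of the bound because intersections may lie at infinity, over extension fields, or carry multiplicity).


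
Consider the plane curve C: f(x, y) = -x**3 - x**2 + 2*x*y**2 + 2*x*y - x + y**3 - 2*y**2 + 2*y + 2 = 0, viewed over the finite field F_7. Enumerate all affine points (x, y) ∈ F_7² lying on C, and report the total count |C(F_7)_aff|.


Affine F_7-points: {(0, 4), (3, 6), (6, 1), (6, 5)}; count = 4.

For each of the 49 pairs (x, y) ∈ F_7², evaluate f(x, y) mod 7. Record the zeros.
  x = 0: [0↦2, 1↦3, 2↦6, 3↦3, 4↦0, 5↦3, 6↦4]  zeros at y ∈ {4}
  x = 1: [0↦6, 1↦4, 2↦1, 3↦3, 4↦2, 5↦4, 6↦1]  zeros at y ∈ ∅
  x = 2: [0↦2, 1↦4, 2↦2, 3↦2, 4↦3, 5↦4, 6↦4]  zeros at y ∈ ∅
  x = 3: [0↦5, 1↦4, 2↦3, 3↦1, 4↦4, 5↦4, 6↦0]  zeros at y ∈ {6}
  x = 4: [0↦2, 1↦5, 2↦5, 3↦1, 4↦6, 5↦5, 6↦4]  zeros at y ∈ ∅
  x = 5: [0↦1, 1↦1, 2↦2, 3↦3, 4↦3, 5↦1, 6↦3]  zeros at y ∈ ∅
  x = 6: [0↦3, 1↦0, 2↦2, 3↦1, 4↦3, 5↦0, 6↦5]  zeros at y ∈ {1, 5}
Collecting zeros: affine points = {(0, 4), (3, 6), (6, 1), (6, 5)}.
Total count |C(F_7)_aff| = 4.


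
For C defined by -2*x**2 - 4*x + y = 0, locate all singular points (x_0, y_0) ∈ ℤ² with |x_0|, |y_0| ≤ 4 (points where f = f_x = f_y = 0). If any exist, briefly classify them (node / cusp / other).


No singular points in the scanned grid; C is smooth there.

Compute partial derivatives:
  f_x = -4*x - 4.
  f_y = 1.
f_y = 1 is a nonzero constant, so f_y never vanishes: no point (x, y) can satisfy f = f_x = f_y = 0. In particular no (x, y) ∈ {−4, ..., 4}² is singular; the curve is smooth.


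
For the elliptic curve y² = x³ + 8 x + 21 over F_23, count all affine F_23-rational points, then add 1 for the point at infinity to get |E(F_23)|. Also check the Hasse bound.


Affine points = {(3, 7), (3, 16), (4, 5), (4, 18), (5, 5), (5, 18), (6, 3), (6, 20), (7, 11), (7, 12), (14, 5), (14, 18), (16, 6), (16, 17), (20, 4), (20, 19), (22, 9), (22, 14)}; affine count = 18; |E(F_23)| = 19.

Discriminant check: Δ ∝ 4a³ + 27b² = 4·8³ + 27·21² = 4·512 + 27·441 ≡ 17 (mod 23). Nonzero ⇒ E is nonsingular.
For each x ∈ F_23, compute rhs = x³ + 8·x + 21 mod 23, then count y ∈ F_23 with y² ≡ rhs.
  x = 0: rhs = 21, matching y values: none (0 points).
  x = 1: rhs = 7, matching y values: none (0 points).
  x = 2: rhs = 22, matching y values: none (0 points).
  x = 3: rhs = 3, matching y values: 7, 16 (2 points).
  x = 4: rhs = 2, matching y values: 5, 18 (2 points).
  x = 5: rhs = 2, matching y values: 5, 18 (2 points).
  x = 6: rhs = 9, matching y values: 3, 20 (2 points).
  x = 7: rhs = 6, matching y values: 11, 12 (2 points).
  x = 8: rhs = 22, matching y values: none (0 points).
  x = 9: rhs = 17, matching y values: none (0 points).
  x = 10: rhs = 20, matching y values: none (0 points).
  x = 11: rhs = 14, matching y values: none (0 points).
  x = 12: rhs = 5, matching y values: none (0 points).
  x = 13: rhs = 22, matching y values: none (0 points).
  x = 14: rhs = 2, matching y values: 5, 18 (2 points).
  x = 15: rhs = 20, matching y values: none (0 points).
  x = 16: rhs = 13, matching y values: 6, 17 (2 points).
  x = 17: rhs = 10, matching y values: none (0 points).
  x = 18: rhs = 17, matching y values: none (0 points).
  x = 19: rhs = 17, matching y values: none (0 points).
  x = 20: rhs = 16, matching y values: 4, 19 (2 points).
  x = 21: rhs = 20, matching y values: none (0 points).
  x = 22: rhs = 12, matching y values: 9, 14 (2 points).
Total affine count: 18.
Full point count |E(F_23)| = 18 + 1 = 19.
Hasse bound: |19 − (23+1)| = |-5| = 5 ≤ 2√23 ≈ 9.5917 ✓.


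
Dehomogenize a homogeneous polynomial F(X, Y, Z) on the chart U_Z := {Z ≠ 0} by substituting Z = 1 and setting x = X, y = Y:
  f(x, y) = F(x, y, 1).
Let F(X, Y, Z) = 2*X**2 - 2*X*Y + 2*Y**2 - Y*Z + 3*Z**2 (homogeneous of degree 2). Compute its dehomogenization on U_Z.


f(x, y) = 2*x**2 - 2*x*y + 2*y**2 - y + 3

On U_Z we set Z = 1. Each monomial c·X^i·Y^j·Z^k in F becomes c·x^i·y^j·1^k = c·x^i·y^j.
Substituting Z = 1: F(X, Y, 1) = 2*x**2 - 2*x*y + 2*y**2 - y + 3.
Note: deg(f) ≤ deg(F) = 2; strict inequality happens when F is divisible by Z (lost terms).


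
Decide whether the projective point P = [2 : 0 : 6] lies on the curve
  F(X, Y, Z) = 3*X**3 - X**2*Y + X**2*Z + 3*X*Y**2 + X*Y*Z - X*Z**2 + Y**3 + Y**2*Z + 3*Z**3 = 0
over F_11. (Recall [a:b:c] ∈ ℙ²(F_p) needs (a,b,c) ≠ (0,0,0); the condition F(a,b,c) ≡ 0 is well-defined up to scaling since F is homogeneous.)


F(2,0,6) ≡ 8 (mod 11); P is NOT on the curve.

Evaluate F(2, 0, 6) term-by-term (mod 11).
  3*X**3 ↦ 3·8·1·1 = 24
  -X**2*Y ↦ -1·4·0·1 = 0
  X**2*Z ↦ 1·4·1·6 = 24
  3*X*Y**2 ↦ 3·2·0·1 = 0
  X*Y*Z ↦ 1·2·0·6 = 0
  -X*Z**2 ↦ -1·2·1·36 = -72
  Y**3 ↦ 1·1·0·1 = 0
  Y**2*Z ↦ 1·1·0·6 = 0
  3*Z**3 ↦ 3·1·1·216 = 648
Sum: F(2, 0, 6) = (24) + (0) + (24) + (0) + (0) + (-72) + (0) + (0) + (648) = 624.
Reducing mod 11: 624 ≡ 8 (mod 11).
Since F(a, b, c) ≡ 8 ≠ 0 (mod 11), P does NOT lie on the curve.


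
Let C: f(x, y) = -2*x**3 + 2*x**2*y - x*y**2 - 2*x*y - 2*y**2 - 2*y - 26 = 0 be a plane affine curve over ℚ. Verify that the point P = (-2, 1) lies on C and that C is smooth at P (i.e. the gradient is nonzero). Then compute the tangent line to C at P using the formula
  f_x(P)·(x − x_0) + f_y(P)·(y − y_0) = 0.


Tangent line at P: -35*x + 10*y - 80 = 0.

Step 1: f(-2, 1) = 0, so P lies on C.
Step 2: partial derivatives
  f_x(x, y) = -6*x**2 + 4*x*y - y**2 - 2*y, f_y(x, y) = 2*x**2 - 2*x*y - 2*x - 4*y - 2.
  f_x(P) = -35, f_y(P) = 10 (gradient nonzero, so P is smooth).
Step 3: tangent line at P: -35·(x − -2) + 10·(y − 1) = 0.
Expanding: -35*x + 10*y - 80 = 0.


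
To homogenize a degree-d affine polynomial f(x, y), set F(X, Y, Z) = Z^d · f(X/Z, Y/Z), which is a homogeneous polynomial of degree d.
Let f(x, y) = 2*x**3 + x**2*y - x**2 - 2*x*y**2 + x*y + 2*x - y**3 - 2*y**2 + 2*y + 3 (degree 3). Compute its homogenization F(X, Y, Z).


F(X, Y, Z) = 2*X**3 + X**2*Y - X**2*Z - 2*X*Y**2 + X*Y*Z + 2*X*Z**2 - Y**3 - 2*Y**2*Z + 2*Y*Z**2 + 3*Z**3

deg(f) = 3.
Substitute x = X/Z, y = Y/Z into f, then multiply by Z^3.
  monomial 2·x^3·y^0 ↦ 2·X^3·Y^0·Z^0.
  monomial 1·x^2·y^1 ↦ 1·X^2·Y^1·Z^0.
  monomial -1·x^2·y^0 ↦ -1·X^2·Y^0·Z^1.
  monomial -2·x^1·y^2 ↦ -2·X^1·Y^2·Z^0.
  monomial 1·x^1·y^1 ↦ 1·X^1·Y^1·Z^1.
  monomial 2·x^1·y^0 ↦ 2·X^1·Y^0·Z^2.
  monomial -1·x^0·y^3 ↦ -1·X^0·Y^3·Z^0.
  monomial -2·x^0·y^2 ↦ -2·X^0·Y^2·Z^1.
  monomial 2·x^0·y^1 ↦ 2·X^0·Y^1·Z^2.
  monomial 3·x^0·y^0 ↦ 3·X^0·Y^0·Z^3.
Collecting: F(X, Y, Z) = 2*X**3 + X**2*Y - X**2*Z - 2*X*Y**2 + X*Y*Z + 2*X*Z**2 - Y**3 - 2*Y**2*Z + 2*Y*Z**2 + 3*Z**3.


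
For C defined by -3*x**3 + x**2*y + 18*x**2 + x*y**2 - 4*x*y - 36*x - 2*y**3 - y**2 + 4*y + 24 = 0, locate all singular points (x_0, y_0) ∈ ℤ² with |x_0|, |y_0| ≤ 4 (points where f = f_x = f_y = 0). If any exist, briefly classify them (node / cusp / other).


Singular points: {(2, 0)}; classification: cusp.

Compute partial derivatives:
  f_x = -9*x**2 + 2*x*y + 36*x + y**2 - 4*y - 36.
  f_y = x**2 + 2*x*y - 4*x - 6*y**2 - 2*y + 4.
Scan x_0 ∈ {−4, ..., 4}. For each x_0, f_y(x_0, y) is a polynomial in y; find its integer roots y ∈ {−4, ..., 4}, then test f_x and f at those candidates.
  x = -4: f_y(-4, y) = -6*y**2 - 10*y + 36; no integer root y with |y| ≤ 4.
  x = -3: f_y(-3, y) = -6*y**2 - 8*y + 25; no integer root y with |y| ≤ 4.
  x = -2: f_y(-2, y) = -6*y**2 - 6*y + 16; no integer root y with |y| ≤ 4.
  x = -1: f_y(-1, y) = -6*y**2 - 4*y + 9; no integer root y with |y| ≤ 4.
  x = 0: f_y(0, y) = -6*y**2 - 2*y + 4; vanishes at y ∈ {-1}. (0, -1): f_x = -31 ≠ 0.
  x = 1: f_y(1, y) = 1 - 6*y**2; no integer root y with |y| ≤ 4.
  x = 2: f_y(2, y) = -6*y**2 + 2*y; vanishes at y ∈ {0}. (2, 0): f_x = 0, f = 0 — SINGULAR.
  x = 3: f_y(3, y) = -6*y**2 + 4*y + 1; no integer root y with |y| ≤ 4.
  x = 4: f_y(4, y) = -6*y**2 + 6*y + 4; no integer root y with |y| ≤ 4.
Only singular point on the grid: (2, 0).
Classify: substitute x = 2 + u, y = 0 + v and expand: f = -3*u**3 + u**2*v + u*v**2 - 2*v**3 + v**2.
No constant or linear terms (consistent with a singular point). Quadratic part: v**2. Cubic part: -3*u**3 + u**2*v + u*v**2 - 2*v**3.
The quadratic part v**2 is a perfect square, so there is a single (double) tangent line v = 0, i.e. y = 0. Restricting the cubic part to that line (v = 0) leaves -3*u**3 ≠ 0, so f is not divisible by v and the branch is v² ≈ 3*u**3 to lowest order — this is a cusp.
Classification: cusp.


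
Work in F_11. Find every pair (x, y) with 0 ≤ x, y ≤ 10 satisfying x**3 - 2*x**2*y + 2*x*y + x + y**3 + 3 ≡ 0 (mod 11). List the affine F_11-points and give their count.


Affine F_11-points: {(0, 2), (1, 8), (3, 0), (3, 1), (3, 10), (4, 6), (8, 5)}; count = 7.

For each of the 121 pairs (x, y) ∈ F_11², evaluate f(x, y) mod 11. Record the zeros.
  x = 0: [0↦3, 1↦4, 2↦0, 3↦8, 4↦1, 5↦7, 6↦10, 7↦5, 8↦9, 9↦6, 10↦2]  zeros at y ∈ {2}
  x = 1: [0↦5, 1↦6, 2↦2, 3↦10, 4↦3, 5↦9, 6↦1, 7↦7, 8↦0, 9↦8, 10↦4]  zeros at y ∈ {8}
  x = 2: [0↦2, 1↦10, 2↦2, 3↦6, 4↦6, 5↦8, 6↦7, 7↦9, 8↦9, 9↦2, 10↦5]  zeros at y ∈ ∅
  x = 3: [0↦0, 1↦0, 2↦6, 3↦2, 4↦5, 5↦10, 6↦1, 7↦6, 8↦9, 9↦5, 10↦0]  zeros at y ∈ {0, 1, 10}
  x = 4: [0↦5, 1↦4, 2↦9, 3↦4, 4↦6, 5↦10, 6↦0, 7↦4, 8↦6, 9↦1, 10↦6]  zeros at y ∈ {6}
  x = 5: [0↦1, 1↦6, 2↦6, 3↦7, 4↦4, 5↦3, 6↦10, 7↦9, 8↦6, 9↦7, 10↦7]  zeros at y ∈ ∅
  x = 6: [0↦5, 1↦1, 2↦3, 3↦6, 4↦5, 5↦6, 6↦4, 7↦5, 8↦4, 9↦7, 10↦9]  zeros at y ∈ ∅
  x = 7: [0↦1, 1↦6, 2↦6, 3↦7, 4↦4, 5↦3, 6↦10, 7↦9, 8↦6, 9↦7, 10↦7]  zeros at y ∈ ∅
  x = 8: [0↦6, 1↦5, 2↦10, 3↦5, 4↦7, 5↦0, 6↦1, 7↦5, 8↦7, 9↦2, 10↦7]  zeros at y ∈ {5}
  x = 9: [0↦4, 1↦4, 2↦10, 3↦6, 4↦9, 5↦3, 6↦5, 7↦10, 8↦2, 9↦9, 10↦4]  zeros at y ∈ ∅
  x = 10: [0↦1, 1↦9, 2↦1, 3↦5, 4↦5, 5↦7, 6↦6, 7↦8, 8↦8, 9↦1, 10↦4]  zeros at y ∈ ∅
Collecting zeros: affine points = {(0, 2), (1, 8), (3, 0), (3, 1), (3, 10), (4, 6), (8, 5)}.
Total count |C(F_11)_aff| = 7.


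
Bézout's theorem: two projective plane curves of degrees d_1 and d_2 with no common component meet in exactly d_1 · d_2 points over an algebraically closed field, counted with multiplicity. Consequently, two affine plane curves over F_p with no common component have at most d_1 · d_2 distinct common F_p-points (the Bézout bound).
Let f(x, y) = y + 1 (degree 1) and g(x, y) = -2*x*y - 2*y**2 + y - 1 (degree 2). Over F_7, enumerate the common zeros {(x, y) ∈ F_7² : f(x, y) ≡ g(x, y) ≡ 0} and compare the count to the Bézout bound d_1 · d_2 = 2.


Common zeros: {(2, 6)}; count = 1; Bézout bound = 2.

deg(f) = 1, deg(g) = 2, so Bézout bound = 2.
Scan x ∈ F_7. For each x, list the y ∈ F_7 with f(x, y) ≡ 0 and those with g(x, y) ≡ 0 (mod 7); the common zeros in that column are the intersection.
  x = 0: f ≡ 0 at y ∈ {6}; g ≡ 0 at y ∈ {2}; common: ∅.
  x = 1: f ≡ 0 at y ∈ {6}; g ≡ 0 at y ∈ {5}; common: ∅.
  x = 2: f ≡ 0 at y ∈ {6}; g ≡ 0 at y ∈ {3, 6}; common: {6}.
  x = 3: f ≡ 0 at y ∈ {6}; g ≡ 0 at y ∈ ∅; common: ∅.
  x = 4: f ≡ 0 at y ∈ {6}; g ≡ 0 at y ∈ ∅; common: ∅.
  x = 5: f ≡ 0 at y ∈ {6}; g ≡ 0 at y ∈ ∅; common: ∅.
  x = 6: f ≡ 0 at y ∈ {6}; g ≡ 0 at y ∈ {1, 4}; common: ∅.
Collecting: common zeros = {(2, 6)}, so the count is 1.
Comparison with the Bézout bound: 1 ≤ 2 = deg(f)·deg(g), as expected for curves with no common component (the affine F_7-count falls short of the bound because intersections may lie at infinity, over extension fields, or carry multiplicity).


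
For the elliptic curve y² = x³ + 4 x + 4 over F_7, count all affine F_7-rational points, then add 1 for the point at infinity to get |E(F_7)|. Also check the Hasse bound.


Affine points = {(0, 2), (0, 5), (1, 3), (1, 4), (3, 1), (3, 6), (4, 0), (5, 3), (5, 4)}; affine count = 9; |E(F_7)| = 10.

Discriminant check: Δ ∝ 4a³ + 27b² = 4·4³ + 27·4² = 4·64 + 27·16 ≡ 2 (mod 7). Nonzero ⇒ E is nonsingular.
For each x ∈ F_7, compute rhs = x³ + 4·x + 4 mod 7, then count y ∈ F_7 with y² ≡ rhs.
  x = 0: rhs = 4, matching y values: 2, 5 (2 points).
  x = 1: rhs = 2, matching y values: 3, 4 (2 points).
  x = 2: rhs = 6, matching y values: none (0 points).
  x = 3: rhs = 1, matching y values: 1, 6 (2 points).
  x = 4: rhs = 0, matching y values: 0 (1 points).
  x = 5: rhs = 2, matching y values: 3, 4 (2 points).
  x = 6: rhs = 6, matching y values: none (0 points).
Total affine count: 9.
Full point count |E(F_7)| = 9 + 1 = 10.
Hasse bound: |10 − (7+1)| = |2| = 2 ≤ 2√7 ≈ 5.2915 ✓.


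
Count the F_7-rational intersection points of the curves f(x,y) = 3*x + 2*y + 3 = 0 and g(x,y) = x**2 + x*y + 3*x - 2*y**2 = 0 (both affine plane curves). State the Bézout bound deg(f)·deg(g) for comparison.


Common zeros: ∅; count = 0; Bézout bound = 2.

deg(f) = 1, deg(g) = 2, so Bézout bound = 2.
Scan x ∈ F_7. For each x, list the y ∈ F_7 with f(x, y) ≡ 0 and those with g(x, y) ≡ 0 (mod 7); the common zeros in that column are the intersection.
  x = 0: f ≡ 0 at y ∈ {2}; g ≡ 0 at y ∈ {0}; common: ∅.
  x = 1: f ≡ 0 at y ∈ {4}; g ≡ 0 at y ∈ ∅; common: ∅.
  x = 2: f ≡ 0 at y ∈ {6}; g ≡ 0 at y ∈ {4}; common: ∅.
  x = 3: f ≡ 0 at y ∈ {1}; g ≡ 0 at y ∈ ∅; common: ∅.
  x = 4: f ≡ 0 at y ∈ {3}; g ≡ 0 at y ∈ {0, 2}; common: ∅.
  x = 5: f ≡ 0 at y ∈ {5}; g ≡ 0 at y ∈ {2, 4}; common: ∅.
  x = 6: f ≡ 0 at y ∈ {0}; g ≡ 0 at y ∈ ∅; common: ∅.
Collecting: common zeros = ∅, so the count is 0.
Comparison with the Bézout bound: 0 ≤ 2 = deg(f)·deg(g), as expected for curves with no common component (the affine F_7-count falls short of the bound because intersections may lie at infinity, over extension fields, or carry multiplicity).


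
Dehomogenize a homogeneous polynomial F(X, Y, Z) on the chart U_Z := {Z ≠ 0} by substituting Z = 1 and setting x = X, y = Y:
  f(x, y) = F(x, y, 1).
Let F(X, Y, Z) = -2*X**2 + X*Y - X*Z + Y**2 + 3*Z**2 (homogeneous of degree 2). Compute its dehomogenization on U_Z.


f(x, y) = -2*x**2 + x*y - x + y**2 + 3

On U_Z we set Z = 1. Each monomial c·X^i·Y^j·Z^k in F becomes c·x^i·y^j·1^k = c·x^i·y^j.
Substituting Z = 1: F(X, Y, 1) = -2*x**2 + x*y - x + y**2 + 3.
Note: deg(f) ≤ deg(F) = 2; strict inequality happens when F is divisible by Z (lost terms).


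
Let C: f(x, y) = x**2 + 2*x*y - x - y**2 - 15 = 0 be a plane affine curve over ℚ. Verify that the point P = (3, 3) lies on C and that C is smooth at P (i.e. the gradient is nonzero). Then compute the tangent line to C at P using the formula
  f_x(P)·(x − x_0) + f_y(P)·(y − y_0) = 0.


Tangent line at P: 11*x - 33 = 0.

Step 1: f(3, 3) = 0, so P lies on C.
Step 2: partial derivatives
  f_x(x, y) = 2*x + 2*y - 1, f_y(x, y) = 2*x - 2*y.
  f_x(P) = 11, f_y(P) = 0 (gradient nonzero, so P is smooth).
Step 3: tangent line at P: 11·(x − 3) + 0·(y − 3) = 0.
Expanding: 11*x - 33 = 0.


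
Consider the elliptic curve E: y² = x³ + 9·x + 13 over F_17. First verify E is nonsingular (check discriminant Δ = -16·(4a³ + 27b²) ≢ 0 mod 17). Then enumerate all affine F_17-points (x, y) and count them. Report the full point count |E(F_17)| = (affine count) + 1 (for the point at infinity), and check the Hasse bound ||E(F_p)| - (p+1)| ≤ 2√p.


Affine points = {(0, 8), (0, 9), (3, 4), (3, 13), (5, 8), (5, 9), (8, 6), (8, 11), (10, 7), (10, 10), (11, 7), (11, 10), (12, 8), (12, 9), (13, 7), (13, 10), (15, 2), (15, 15)}; affine count = 18; |E(F_17)| = 19.

Discriminant check: Δ ∝ 4a³ + 27b² = 4·9³ + 27·13² = 4·729 + 27·169 ≡ 16 (mod 17). Nonzero ⇒ E is nonsingular.
For each x ∈ F_17, compute rhs = x³ + 9·x + 13 mod 17, then count y ∈ F_17 with y² ≡ rhs.
  x = 0: rhs = 13, matching y values: 8, 9 (2 points).
  x = 1: rhs = 6, matching y values: none (0 points).
  x = 2: rhs = 5, matching y values: none (0 points).
  x = 3: rhs = 16, matching y values: 4, 13 (2 points).
  x = 4: rhs = 11, matching y values: none (0 points).
  x = 5: rhs = 13, matching y values: 8, 9 (2 points).
  x = 6: rhs = 11, matching y values: none (0 points).
  x = 7: rhs = 11, matching y values: none (0 points).
  x = 8: rhs = 2, matching y values: 6, 11 (2 points).
  x = 9: rhs = 7, matching y values: none (0 points).
  x = 10: rhs = 15, matching y values: 7, 10 (2 points).
  x = 11: rhs = 15, matching y values: 7, 10 (2 points).
  x = 12: rhs = 13, matching y values: 8, 9 (2 points).
  x = 13: rhs = 15, matching y values: 7, 10 (2 points).
  x = 14: rhs = 10, matching y values: none (0 points).
  x = 15: rhs = 4, matching y values: 2, 15 (2 points).
  x = 16: rhs = 3, matching y values: none (0 points).
Total affine count: 18.
Full point count |E(F_17)| = 18 + 1 = 19.
Hasse bound: |19 − (17+1)| = |1| = 1 ≤ 2√17 ≈ 8.2462 ✓.


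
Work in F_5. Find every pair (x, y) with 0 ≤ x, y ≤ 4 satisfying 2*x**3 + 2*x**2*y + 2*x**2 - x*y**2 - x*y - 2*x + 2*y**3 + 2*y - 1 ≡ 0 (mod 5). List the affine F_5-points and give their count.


Affine F_5-points: {(0, 4), (1, 1), (1, 3), (1, 4), (3, 0), (4, 4)}; count = 6.

For each of the 25 pairs (x, y) ∈ F_5², evaluate f(x, y) mod 5. Record the zeros.
  x = 0: [0↦4, 1↦3, 2↦4, 3↦4, 4↦0]  zeros at y ∈ {4}
  x = 1: [0↦1, 1↦0, 2↦4, 3↦0, 4↦0]  zeros at y ∈ {1, 3, 4}
  x = 2: [0↦4, 1↦2, 2↦3, 3↦4, 4↦2]  zeros at y ∈ ∅
  x = 3: [0↦0, 1↦1, 2↦3, 3↦3, 4↦3]  zeros at y ∈ {0}
  x = 4: [0↦1, 1↦4, 2↦1, 3↦4, 4↦0]  zeros at y ∈ {4}
Collecting zeros: affine points = {(0, 4), (1, 1), (1, 3), (1, 4), (3, 0), (4, 4)}.
Total count |C(F_5)_aff| = 6.


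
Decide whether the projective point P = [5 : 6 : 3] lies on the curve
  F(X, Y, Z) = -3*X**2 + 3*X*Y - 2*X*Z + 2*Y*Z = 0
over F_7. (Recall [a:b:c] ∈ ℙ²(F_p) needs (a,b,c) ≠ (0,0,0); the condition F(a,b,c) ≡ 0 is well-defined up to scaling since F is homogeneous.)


F(5,6,3) ≡ 0 (mod 7); P is on the curve.

Evaluate F(5, 6, 3) term-by-term (mod 7).
  -3*X**2 ↦ -3·25·1·1 = -75
  3*X*Y ↦ 3·5·6·1 = 90
  -2*X*Z ↦ -2·5·1·3 = -30
  2*Y*Z ↦ 2·1·6·3 = 36
Sum: F(5, 6, 3) = (-75) + (90) + (-30) + (36) = 21.
Reducing mod 7: 21 ≡ 0 (mod 7).
Since F(a, b, c) ≡ 0 (mod 7), P lies on the curve.


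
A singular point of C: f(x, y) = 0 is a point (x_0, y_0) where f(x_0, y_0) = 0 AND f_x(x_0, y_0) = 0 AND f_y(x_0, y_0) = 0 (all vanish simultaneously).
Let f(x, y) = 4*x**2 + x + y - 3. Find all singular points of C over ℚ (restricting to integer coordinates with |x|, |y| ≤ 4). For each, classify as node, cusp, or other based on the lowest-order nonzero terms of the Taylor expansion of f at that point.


No singular points in the scanned grid; C is smooth there.

Compute partial derivatives:
  f_x = 8*x + 1.
  f_y = 1.
f_y = 1 is a nonzero constant, so f_y never vanishes: no point (x, y) can satisfy f = f_x = f_y = 0. In particular no (x, y) ∈ {−4, ..., 4}² is singular; the curve is smooth.


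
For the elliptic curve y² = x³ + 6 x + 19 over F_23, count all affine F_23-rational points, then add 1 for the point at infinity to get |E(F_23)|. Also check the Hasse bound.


Affine points = {(1, 7), (1, 16), (2, 4), (2, 19), (3, 8), (3, 15), (5, 6), (5, 17), (6, 8), (6, 15), (7, 6), (7, 17), (8, 2), (8, 21), (11, 6), (11, 17), (12, 5), (12, 18), (14, 8), (14, 15), (16, 5), (16, 18), (18, 5), (18, 18), (19, 0), (22, 9), (22, 14)}; affine count = 27; |E(F_23)| = 28.

Discriminant check: Δ ∝ 4a³ + 27b² = 4·6³ + 27·19² = 4·216 + 27·361 ≡ 8 (mod 23). Nonzero ⇒ E is nonsingular.
For each x ∈ F_23, compute rhs = x³ + 6·x + 19 mod 23, then count y ∈ F_23 with y² ≡ rhs.
  x = 0: rhs = 19, matching y values: none (0 points).
  x = 1: rhs = 3, matching y values: 7, 16 (2 points).
  x = 2: rhs = 16, matching y values: 4, 19 (2 points).
  x = 3: rhs = 18, matching y values: 8, 15 (2 points).
  x = 4: rhs = 15, matching y values: none (0 points).
  x = 5: rhs = 13, matching y values: 6, 17 (2 points).
  x = 6: rhs = 18, matching y values: 8, 15 (2 points).
  x = 7: rhs = 13, matching y values: 6, 17 (2 points).
  x = 8: rhs = 4, matching y values: 2, 21 (2 points).
  x = 9: rhs = 20, matching y values: none (0 points).
  x = 10: rhs = 21, matching y values: none (0 points).
  x = 11: rhs = 13, matching y values: 6, 17 (2 points).
  x = 12: rhs = 2, matching y values: 5, 18 (2 points).
  x = 13: rhs = 17, matching y values: none (0 points).
  x = 14: rhs = 18, matching y values: 8, 15 (2 points).
  x = 15: rhs = 11, matching y values: none (0 points).
  x = 16: rhs = 2, matching y values: 5, 18 (2 points).
  x = 17: rhs = 20, matching y values: none (0 points).
  x = 18: rhs = 2, matching y values: 5, 18 (2 points).
  x = 19: rhs = 0, matching y values: 0 (1 points).
  x = 20: rhs = 20, matching y values: none (0 points).
  x = 21: rhs = 22, matching y values: none (0 points).
  x = 22: rhs = 12, matching y values: 9, 14 (2 points).
Total affine count: 27.
Full point count |E(F_23)| = 27 + 1 = 28.
Hasse bound: |28 − (23+1)| = |4| = 4 ≤ 2√23 ≈ 9.5917 ✓.


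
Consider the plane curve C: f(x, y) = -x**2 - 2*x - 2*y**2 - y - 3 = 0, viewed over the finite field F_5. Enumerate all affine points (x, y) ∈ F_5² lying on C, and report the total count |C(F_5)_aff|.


Affine F_5-points: {(4, 1)}; count = 1.

For each of the 25 pairs (x, y) ∈ F_5², evaluate f(x, y) mod 5. Record the zeros.
  x = 0: [0↦2, 1↦4, 2↦2, 3↦1, 4↦1]  zeros at y ∈ ∅
  x = 1: [0↦4, 1↦1, 2↦4, 3↦3, 4↦3]  zeros at y ∈ ∅
  x = 2: [0↦4, 1↦1, 2↦4, 3↦3, 4↦3]  zeros at y ∈ ∅
  x = 3: [0↦2, 1↦4, 2↦2, 3↦1, 4↦1]  zeros at y ∈ ∅
  x = 4: [0↦3, 1↦0, 2↦3, 3↦2, 4↦2]  zeros at y ∈ {1}
Collecting zeros: affine points = {(4, 1)}.
Total count |C(F_5)_aff| = 1.


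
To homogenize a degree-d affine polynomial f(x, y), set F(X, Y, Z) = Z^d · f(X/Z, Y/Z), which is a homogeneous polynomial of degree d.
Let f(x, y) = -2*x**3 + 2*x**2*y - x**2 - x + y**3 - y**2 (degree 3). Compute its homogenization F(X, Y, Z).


F(X, Y, Z) = -2*X**3 + 2*X**2*Y - X**2*Z - X*Z**2 + Y**3 - Y**2*Z

deg(f) = 3.
Substitute x = X/Z, y = Y/Z into f, then multiply by Z^3.
  monomial -2·x^3·y^0 ↦ -2·X^3·Y^0·Z^0.
  monomial 2·x^2·y^1 ↦ 2·X^2·Y^1·Z^0.
  monomial -1·x^2·y^0 ↦ -1·X^2·Y^0·Z^1.
  monomial -1·x^1·y^0 ↦ -1·X^1·Y^0·Z^2.
  monomial 1·x^0·y^3 ↦ 1·X^0·Y^3·Z^0.
  monomial -1·x^0·y^2 ↦ -1·X^0·Y^2·Z^1.
Collecting: F(X, Y, Z) = -2*X**3 + 2*X**2*Y - X**2*Z - X*Z**2 + Y**3 - Y**2*Z.


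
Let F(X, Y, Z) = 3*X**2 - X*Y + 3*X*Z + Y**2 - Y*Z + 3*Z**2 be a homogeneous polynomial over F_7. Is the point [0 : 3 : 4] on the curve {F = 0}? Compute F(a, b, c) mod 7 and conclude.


F(0,3,4) ≡ 3 (mod 7); P is NOT on the curve.

Evaluate F(0, 3, 4) term-by-term (mod 7).
  3*X**2 ↦ 3·0·1·1 = 0
  -X*Y ↦ -1·0·3·1 = 0
  3*X*Z ↦ 3·0·1·4 = 0
  Y**2 ↦ 1·1·9·1 = 9
  -Y*Z ↦ -1·1·3·4 = -12
  3*Z**2 ↦ 3·1·1·16 = 48
Sum: F(0, 3, 4) = (0) + (0) + (0) + (9) + (-12) + (48) = 45.
Reducing mod 7: 45 ≡ 3 (mod 7).
Since F(a, b, c) ≡ 3 ≠ 0 (mod 7), P does NOT lie on the curve.


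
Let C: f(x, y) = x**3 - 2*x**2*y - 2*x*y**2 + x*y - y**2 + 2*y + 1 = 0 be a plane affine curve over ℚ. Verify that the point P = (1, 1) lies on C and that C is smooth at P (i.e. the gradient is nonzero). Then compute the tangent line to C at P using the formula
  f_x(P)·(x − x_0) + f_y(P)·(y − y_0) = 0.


Tangent line at P: -2*x - 5*y + 7 = 0.

Step 1: f(1, 1) = 0, so P lies on C.
Step 2: partial derivatives
  f_x(x, y) = 3*x**2 - 4*x*y - 2*y**2 + y, f_y(x, y) = -2*x**2 - 4*x*y + x - 2*y + 2.
  f_x(P) = -2, f_y(P) = -5 (gradient nonzero, so P is smooth).
Step 3: tangent line at P: -2·(x − 1) + -5·(y − 1) = 0.
Expanding: -2*x - 5*y + 7 = 0.


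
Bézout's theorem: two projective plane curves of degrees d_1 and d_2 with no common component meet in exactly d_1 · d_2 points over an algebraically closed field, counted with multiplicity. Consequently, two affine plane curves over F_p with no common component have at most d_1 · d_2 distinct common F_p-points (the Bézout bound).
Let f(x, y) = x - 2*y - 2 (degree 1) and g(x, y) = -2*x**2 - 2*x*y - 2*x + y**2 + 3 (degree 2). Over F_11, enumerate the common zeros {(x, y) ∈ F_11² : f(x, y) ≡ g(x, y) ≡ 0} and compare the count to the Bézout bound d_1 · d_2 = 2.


Common zeros: {(4, 1)}; count = 1; Bézout bound = 2.

deg(f) = 1, deg(g) = 2, so Bézout bound = 2.
Scan x ∈ F_11. For each x, list the y ∈ F_11 with f(x, y) ≡ 0 and those with g(x, y) ≡ 0 (mod 11); the common zeros in that column are the intersection.
  x = 0: f ≡ 0 at y ∈ {10}; g ≡ 0 at y ∈ ∅; common: ∅.
  x = 1: f ≡ 0 at y ∈ {5}; g ≡ 0 at y ∈ ∅; common: ∅.
  x = 2: f ≡ 0 at y ∈ {0}; g ≡ 0 at y ∈ ∅; common: ∅.
  x = 3: f ≡ 0 at y ∈ {6}; g ≡ 0 at y ∈ ∅; common: ∅.
  x = 4: f ≡ 0 at y ∈ {1}; g ≡ 0 at y ∈ {1, 7}; common: {1}.
  x = 5: f ≡ 0 at y ∈ {7}; g ≡ 0 at y ∈ {1, 9}; common: ∅.
  x = 6: f ≡ 0 at y ∈ {2}; g ≡ 0 at y ∈ ∅; common: ∅.
  x = 7: f ≡ 0 at y ∈ {8}; g ≡ 0 at y ∈ {5, 9}; common: ∅.
  x = 8: f ≡ 0 at y ∈ {3}; g ≡ 0 at y ∈ ∅; common: ∅.
  x = 9: f ≡ 0 at y ∈ {9}; g ≡ 0 at y ∈ {2, 5}; common: ∅.
  x = 10: f ≡ 0 at y ∈ {4}; g ≡ 0 at y ∈ {2, 7}; common: ∅.
Collecting: common zeros = {(4, 1)}, so the count is 1.
Comparison with the Bézout bound: 1 ≤ 2 = deg(f)·deg(g), as expected for curves with no common component (the affine F_11-count falls short of the bound because intersections may lie at infinity, over extension fields, or carry multiplicity).


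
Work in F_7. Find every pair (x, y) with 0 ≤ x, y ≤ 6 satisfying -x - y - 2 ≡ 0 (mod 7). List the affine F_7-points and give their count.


Affine F_7-points: {(0, 5), (1, 4), (2, 3), (3, 2), (4, 1), (5, 0), (6, 6)}; count = 7.

For each of the 49 pairs (x, y) ∈ F_7², evaluate f(x, y) mod 7. Record the zeros.
  x = 0: [0↦5, 1↦4, 2↦3, 3↦2, 4↦1, 5↦0, 6↦6]  zeros at y ∈ {5}
  x = 1: [0↦4, 1↦3, 2↦2, 3↦1, 4↦0, 5↦6, 6↦5]  zeros at y ∈ {4}
  x = 2: [0↦3, 1↦2, 2↦1, 3↦0, 4↦6, 5↦5, 6↦4]  zeros at y ∈ {3}
  x = 3: [0↦2, 1↦1, 2↦0, 3↦6, 4↦5, 5↦4, 6↦3]  zeros at y ∈ {2}
  x = 4: [0↦1, 1↦0, 2↦6, 3↦5, 4↦4, 5↦3, 6↦2]  zeros at y ∈ {1}
  x = 5: [0↦0, 1↦6, 2↦5, 3↦4, 4↦3, 5↦2, 6↦1]  zeros at y ∈ {0}
  x = 6: [0↦6, 1↦5, 2↦4, 3↦3, 4↦2, 5↦1, 6↦0]  zeros at y ∈ {6}
Collecting zeros: affine points = {(0, 5), (1, 4), (2, 3), (3, 2), (4, 1), (5, 0), (6, 6)}.
Total count |C(F_7)_aff| = 7.


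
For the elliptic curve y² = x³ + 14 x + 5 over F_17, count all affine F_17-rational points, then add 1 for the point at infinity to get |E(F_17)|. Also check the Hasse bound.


Affine points = {(5, 8), (5, 9), (6, 4), (6, 13), (7, 2), (7, 15), (8, 0), (13, 2), (13, 15), (14, 2), (14, 15)}; affine count = 11; |E(F_17)| = 12.

Discriminant check: Δ ∝ 4a³ + 27b² = 4·14³ + 27·5² = 4·2744 + 27·25 ≡ 6 (mod 17). Nonzero ⇒ E is nonsingular.
For each x ∈ F_17, compute rhs = x³ + 14·x + 5 mod 17, then count y ∈ F_17 with y² ≡ rhs.
  x = 0: rhs = 5, matching y values: none (0 points).
  x = 1: rhs = 3, matching y values: none (0 points).
  x = 2: rhs = 7, matching y values: none (0 points).
  x = 3: rhs = 6, matching y values: none (0 points).
  x = 4: rhs = 6, matching y values: none (0 points).
  x = 5: rhs = 13, matching y values: 8, 9 (2 points).
  x = 6: rhs = 16, matching y values: 4, 13 (2 points).
  x = 7: rhs = 4, matching y values: 2, 15 (2 points).
  x = 8: rhs = 0, matching y values: 0 (1 points).
  x = 9: rhs = 10, matching y values: none (0 points).
  x = 10: rhs = 6, matching y values: none (0 points).
  x = 11: rhs = 11, matching y values: none (0 points).
  x = 12: rhs = 14, matching y values: none (0 points).
  x = 13: rhs = 4, matching y values: 2, 15 (2 points).
  x = 14: rhs = 4, matching y values: 2, 15 (2 points).
  x = 15: rhs = 3, matching y values: none (0 points).
  x = 16: rhs = 7, matching y values: none (0 points).
Total affine count: 11.
Full point count |E(F_17)| = 11 + 1 = 12.
Hasse bound: |12 − (17+1)| = |-6| = 6 ≤ 2√17 ≈ 8.2462 ✓.
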